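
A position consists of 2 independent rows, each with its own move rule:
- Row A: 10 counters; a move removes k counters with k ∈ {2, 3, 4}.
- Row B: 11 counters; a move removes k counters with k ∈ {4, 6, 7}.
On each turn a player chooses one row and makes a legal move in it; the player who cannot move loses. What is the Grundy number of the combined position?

Build the Grundy sequence for row A with g(k) = mex{g(k−s) : s ∈ {2, 3, 4}, s ≤ k}:
k:     0  1  2  3  4  5  6  7  8  9 10
g(k):  0  0  1  1  2  2  0  0  1  1  2
So g(10) = 2.
Grundy values for row B (subtraction set {4, 6, 7}):
g(0) = mex{} = 0
g(1) = mex{} = 0
g(2) = mex{} = 0
g(3) = mex{} = 0
g(4) = mex{0} = 1
g(5) = mex{0} = 1
g(6) = mex{0} = 1
g(7) = mex{0} = 1
g(8) = mex{0,1} = 2
g(9) = mex{0,1} = 2
g(10) = mex{0,1} = 2
g(11) = mex{1} = 0
So g(11) = 0.
The value of a disjunctive sum is the nim-sum of the parts.
Combined value = 2 XOR 0 = 2.

2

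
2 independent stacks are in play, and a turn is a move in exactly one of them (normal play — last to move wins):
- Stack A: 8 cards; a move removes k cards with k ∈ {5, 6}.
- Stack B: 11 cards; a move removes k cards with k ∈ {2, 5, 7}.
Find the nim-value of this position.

2

Grundy values for stack A (subtraction set {5, 6}):
g(0) = mex{} = 0
g(1) = mex{} = 0
g(2) = mex{} = 0
g(3) = mex{} = 0
g(4) = mex{} = 0
g(5) = mex{0} = 1
g(6) = mex{0} = 1
g(7) = mex{0} = 1
g(8) = mex{0} = 1
So g(8) = 1.
For stack B, compute g(0), g(1), … with moves {2, 5, 7}:
g(0) = mex{} = 0
g(1) = mex{} = 0
g(2) = mex{0} = 1
g(3) = mex{0} = 1
g(4) = mex{1} = 0
g(5) = mex{0,1} = 2
g(6) = mex{0} = 1
g(7) = mex{0,1,2} = 3
g(8) = mex{0,1} = 2
g(9) = mex{0,1,3} = 2
g(10) = mex{1,2} = 0
g(11) = mex{0,1,2} = 3
So g(11) = 3.
The value of a disjunctive sum is the nim-sum of the parts.
Combined value = 1 XOR 3 = 2.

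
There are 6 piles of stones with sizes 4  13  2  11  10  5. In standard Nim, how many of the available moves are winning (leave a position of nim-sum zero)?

Nim-sum: 4 XOR 13 XOR 2 XOR 11 XOR 10 XOR 5 = 15.
The overall nim-sum is X = 15. A pile of size p has a winning move iff p XOR X < p (reduce it to p XOR X).
  4: 4 XOR 15 = 11 ≥ 4 — no move.
  13: 13 XOR 15 = 2 < 13 — winning move (to 2).
  2: 2 XOR 15 = 13 ≥ 2 — no move.
  11: 11 XOR 15 = 4 < 11 — winning move (to 4).
  10: 10 XOR 15 = 5 < 10 — winning move (to 5).
  5: 5 XOR 15 = 10 ≥ 5 — no move.
That gives 3 winning moves.

3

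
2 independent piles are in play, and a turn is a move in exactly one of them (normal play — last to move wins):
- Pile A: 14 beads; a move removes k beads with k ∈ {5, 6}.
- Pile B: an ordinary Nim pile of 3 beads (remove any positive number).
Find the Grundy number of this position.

3

For pile A, compute g(0), g(1), … with moves {5, 6}:
k:     0  1  2  3  4  5  6  7  8  9 10 11 12 13 14
g(k):  0  0  0  0  0  1  1  1  1  1  2  0  0  0  0
So g(14) = 0.
Pile B is a plain Nim pile of size 3, so its Grundy value is 3.
The value of a disjunctive sum is the nim-sum of the parts.
Combined value = 0 ⊕ 3 = 3.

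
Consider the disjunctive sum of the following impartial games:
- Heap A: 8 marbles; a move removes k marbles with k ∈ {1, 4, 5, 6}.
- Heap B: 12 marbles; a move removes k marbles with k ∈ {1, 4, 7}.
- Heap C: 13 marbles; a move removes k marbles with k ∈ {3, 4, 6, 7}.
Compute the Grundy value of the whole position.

7

Grundy values for heap A (subtraction set {1, 4, 5, 6}):
g(0) = mex{} = 0
g(1) = mex{0} = 1
g(2) = mex{1} = 0
g(3) = mex{0} = 1
g(4) = mex{0,1} = 2
g(5) = mex{0,1,2} = 3
g(6) = mex{0,1,3} = 2
g(7) = mex{0,1,2} = 3
g(8) = mex{0,1,2,3} = 4
So g(8) = 4.
For heap B, compute g(0), g(1), … with moves {1, 4, 7}:
k:     0  1  2  3  4  5  6  7  8  9 10 11 12
g(k):  0  1  0  1  2  0  1  2  0  1  0  1  2
So g(12) = 2.
For heap C, compute g(0), g(1), … with moves {3, 4, 6, 7}:
k:     0  1  2  3  4  5  6  7  8  9 10 11 12 13
g(k):  0  0  0  1  1  1  2  2  2  3  0  0  0  1
So g(13) = 1.
The value of a disjunctive sum is the nim-sum of the parts.
Combined value = 4 ⊕ 2 ⊕ 1 = 7.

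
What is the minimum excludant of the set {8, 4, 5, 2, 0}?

1

0 is in the set but 1 is not, so the mex is 1.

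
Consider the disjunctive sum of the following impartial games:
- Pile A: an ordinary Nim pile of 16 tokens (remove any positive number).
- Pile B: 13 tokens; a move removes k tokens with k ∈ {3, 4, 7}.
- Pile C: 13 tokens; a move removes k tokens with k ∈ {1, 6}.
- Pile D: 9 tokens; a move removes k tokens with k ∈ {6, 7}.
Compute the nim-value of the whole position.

18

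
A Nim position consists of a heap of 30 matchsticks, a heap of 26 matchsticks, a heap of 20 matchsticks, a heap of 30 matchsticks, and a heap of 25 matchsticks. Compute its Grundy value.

23

In binary:
  11110  (30)
  11010  (26)
  10100  (20)
  11110  (30)
  11001  (25)
  -----
  10111  (23)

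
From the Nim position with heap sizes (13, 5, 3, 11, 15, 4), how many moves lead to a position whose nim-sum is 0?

3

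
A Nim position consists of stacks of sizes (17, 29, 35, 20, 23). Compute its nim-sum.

Compute the nim-sum pairwise:
17 XOR 29 = 12
12 XOR 35 = 47
47 XOR 20 = 59
59 XOR 23 = 44

44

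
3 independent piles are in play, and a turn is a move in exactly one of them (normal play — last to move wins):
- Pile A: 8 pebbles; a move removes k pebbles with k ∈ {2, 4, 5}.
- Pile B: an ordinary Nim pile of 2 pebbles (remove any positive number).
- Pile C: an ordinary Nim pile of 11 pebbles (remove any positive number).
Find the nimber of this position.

9

For pile A, compute g(0), g(1), … with moves {2, 4, 5}:
k:     0  1  2  3  4  5  6  7  8
g(k):  0  0  1  1  2  2  3  0  0
So g(8) = 0.
Pile B is a plain Nim pile of size 2, so its Grundy value is 2.
Pile C is a plain Nim pile of size 11, so its Grundy value is 11.
By the Sprague-Grundy theorem, the Grundy value of a sum of independent games is the XOR of the component values.
Combined value = 0 XOR 2 XOR 11 = 9.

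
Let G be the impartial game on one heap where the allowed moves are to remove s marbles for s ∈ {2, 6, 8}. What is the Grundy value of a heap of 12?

Build the Grundy sequence with g(k) = mex{g(k−s) : s ∈ {2, 6, 8}, s ≤ k}:
g(0) = mex{} = 0
g(1) = mex{} = 0
g(2) = mex{0} = 1
g(3) = mex{0} = 1
g(4) = mex{1} = 0
g(5) = mex{1} = 0
g(6) = mex{0} = 1
g(7) = mex{0} = 1
g(8) = mex{0,1} = 2
g(9) = mex{0,1} = 2
g(10) = mex{0,1,2} = 3
g(11) = mex{0,1,2} = 3
g(12) = mex{0,1,3} = 2
So g(12) = 2.

2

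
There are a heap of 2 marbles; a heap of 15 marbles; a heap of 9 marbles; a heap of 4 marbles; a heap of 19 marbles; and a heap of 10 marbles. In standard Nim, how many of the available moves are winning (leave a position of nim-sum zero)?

Nim-sum: 2 ^ 15 ^ 9 ^ 4 ^ 19 ^ 10 = 25.
The overall nim-sum is X = 25. A heap of size p has a winning move iff p XOR X < p (reduce it to p XOR X).
  2: 2 XOR 25 = 27 ≥ 2 — no move.
  15: 15 XOR 25 = 22 ≥ 15 — no move.
  9: 9 XOR 25 = 16 ≥ 9 — no move.
  4: 4 XOR 25 = 29 ≥ 4 — no move.
  19: 19 XOR 25 = 10 < 19 — winning move (to 10).
  10: 10 XOR 25 = 19 ≥ 10 — no move.
That gives 1 winning move.

1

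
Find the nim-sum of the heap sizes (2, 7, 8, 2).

15

Bitwise XOR of the heap sizes:
  0010  (2)
  0111  (7)
  1000  (8)
  0010  (2)
  ----
  1111  (15)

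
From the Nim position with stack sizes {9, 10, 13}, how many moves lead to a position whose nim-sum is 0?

3

In binary:
  1001  (9)
  1010  (10)
  1101  (13)
  ----
  1110  (14)
The overall nim-sum is X = 14. A stack of size p has a winning move iff p XOR X < p (reduce it to p XOR X).
  9: 9 XOR 14 = 7 < 9 — winning move (to 7).
  10: 10 XOR 14 = 4 < 10 — winning move (to 4).
  13: 13 XOR 14 = 3 < 13 — winning move (to 3).
That gives 3 winning moves.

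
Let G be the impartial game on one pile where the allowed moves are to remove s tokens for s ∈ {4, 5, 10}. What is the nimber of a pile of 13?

1

Grundy values for subtraction set {4, 5, 10}:
g(0) = mex{} = 0
g(1) = mex{} = 0
g(2) = mex{} = 0
g(3) = mex{} = 0
g(4) = mex{0} = 1
g(5) = mex{0} = 1
g(6) = mex{0} = 1
g(7) = mex{0} = 1
g(8) = mex{0,1} = 2
g(9) = mex{1} = 0
g(10) = mex{0,1} = 2
g(11) = mex{0,1} = 2
g(12) = mex{0,1,2} = 3
g(13) = mex{0,2} = 1
So g(13) = 1.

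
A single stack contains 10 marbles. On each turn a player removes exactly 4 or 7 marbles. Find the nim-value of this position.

2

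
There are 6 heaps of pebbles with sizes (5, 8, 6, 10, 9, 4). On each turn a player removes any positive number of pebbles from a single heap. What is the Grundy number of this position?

12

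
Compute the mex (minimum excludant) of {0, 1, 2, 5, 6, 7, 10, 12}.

The values 0, 1, 2 are all present; 3 is the first non-negative integer missing from the set.

3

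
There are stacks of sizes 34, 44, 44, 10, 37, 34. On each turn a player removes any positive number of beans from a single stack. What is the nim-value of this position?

47

Nim-sum: 34 XOR 44 XOR 44 XOR 10 XOR 37 XOR 34 = 47.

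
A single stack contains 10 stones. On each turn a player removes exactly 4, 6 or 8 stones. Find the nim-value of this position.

2

Compute g(0), g(1), … for moves {4, 6, 8}:
g(0) = mex{} = 0
g(1) = mex{} = 0
g(2) = mex{} = 0
g(3) = mex{} = 0
g(4) = mex{0} = 1
g(5) = mex{0} = 1
g(6) = mex{0} = 1
g(7) = mex{0} = 1
g(8) = mex{0,1} = 2
g(9) = mex{0,1} = 2
g(10) = mex{0,1} = 2
So g(10) = 2.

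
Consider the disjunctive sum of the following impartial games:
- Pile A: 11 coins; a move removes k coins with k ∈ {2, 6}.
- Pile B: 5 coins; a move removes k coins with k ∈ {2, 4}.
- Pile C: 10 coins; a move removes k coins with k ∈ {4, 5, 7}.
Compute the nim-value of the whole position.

1

For pile A, compute g(0), g(1), … with moves {2, 6}:
g(0) = mex{} = 0
g(1) = mex{} = 0
g(2) = mex{0} = 1
g(3) = mex{0} = 1
g(4) = mex{1} = 0
g(5) = mex{1} = 0
g(6) = mex{0} = 1
g(7) = mex{0} = 1
g(8) = mex{1} = 0
g(9) = mex{1} = 0
g(10) = mex{0} = 1
g(11) = mex{0} = 1
So g(11) = 1.
Grundy values for pile B (subtraction set {2, 4}):
k:     0  1  2  3  4  5
g(k):  0  0  1  1  2  2
So g(5) = 2.
Build the Grundy sequence for pile C with g(k) = mex{g(k−s) : s ∈ {4, 5, 7}, s ≤ k}:
g(0) = mex{} = 0
g(1) = mex{} = 0
g(2) = mex{} = 0
g(3) = mex{} = 0
g(4) = mex{0} = 1
g(5) = mex{0} = 1
g(6) = mex{0} = 1
g(7) = mex{0} = 1
g(8) = mex{0,1} = 2
g(9) = mex{0,1} = 2
g(10) = mex{0,1} = 2
So g(10) = 2.
The value of a disjunctive sum is the nim-sum of the parts.
Combined value = 1 XOR 2 XOR 2 = 1.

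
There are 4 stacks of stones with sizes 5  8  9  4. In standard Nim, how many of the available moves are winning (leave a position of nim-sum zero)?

0

Compute the nim-sum pairwise:
5 ⊕ 8 = 13
13 ⊕ 9 = 4
4 ⊕ 4 = 0
The nim-sum is already 0, so every move leaves a nonzero nim-sum — there are no winning moves.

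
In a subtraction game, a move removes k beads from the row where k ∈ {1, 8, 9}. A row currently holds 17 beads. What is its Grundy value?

1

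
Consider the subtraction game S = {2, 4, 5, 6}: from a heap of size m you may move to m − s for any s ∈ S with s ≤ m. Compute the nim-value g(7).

3

Build the Grundy sequence with g(k) = mex{g(k−s) : s ∈ {2, 4, 5, 6}, s ≤ k}:
k:     0  1  2  3  4  5  6  7
g(k):  0  0  1  1  2  2  3  3
So g(7) = 3.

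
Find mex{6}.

0

0 is not in the set, so the mex is 0.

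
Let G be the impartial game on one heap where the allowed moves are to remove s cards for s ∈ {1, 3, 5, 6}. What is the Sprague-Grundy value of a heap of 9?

3

Build the Grundy sequence with g(k) = mex{g(k−s) : s ∈ {1, 3, 5, 6}, s ≤ k}:
k:     0  1  2  3  4  5  6  7  8  9
g(k):  0  1  0  1  0  1  2  3  2  3
So g(9) = 3.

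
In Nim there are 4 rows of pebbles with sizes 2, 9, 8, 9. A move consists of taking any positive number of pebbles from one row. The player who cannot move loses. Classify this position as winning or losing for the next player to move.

Winning position

Nim-sum: 2 ⊕ 9 ⊕ 8 ⊕ 9 = 10.
The nim-sum is 10 ≠ 0, so this is an N-position: the player to move can win.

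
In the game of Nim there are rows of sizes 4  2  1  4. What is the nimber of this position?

3

Nim-sum: 4 ^ 2 ^ 1 ^ 4 = 3.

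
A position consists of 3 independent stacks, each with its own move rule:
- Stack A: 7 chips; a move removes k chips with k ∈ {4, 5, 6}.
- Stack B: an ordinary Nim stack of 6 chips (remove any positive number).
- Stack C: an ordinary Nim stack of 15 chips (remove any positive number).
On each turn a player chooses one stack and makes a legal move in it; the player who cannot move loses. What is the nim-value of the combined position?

8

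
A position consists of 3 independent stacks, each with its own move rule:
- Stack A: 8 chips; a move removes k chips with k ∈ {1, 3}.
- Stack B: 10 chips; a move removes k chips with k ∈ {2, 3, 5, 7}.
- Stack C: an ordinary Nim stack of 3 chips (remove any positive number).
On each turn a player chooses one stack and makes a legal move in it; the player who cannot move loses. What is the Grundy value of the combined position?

3

For stack A, compute g(0), g(1), … with moves {1, 3}:
g(0) = mex{} = 0
g(1) = mex{0} = 1
g(2) = mex{1} = 0
g(3) = mex{0} = 1
g(4) = mex{1} = 0
g(5) = mex{0} = 1
g(6) = mex{1} = 0
g(7) = mex{0} = 1
g(8) = mex{1} = 0
So g(8) = 0.
Grundy values for stack B (subtraction set {2, 3, 5, 7}):
g(0) = mex{} = 0
g(1) = mex{} = 0
g(2) = mex{0} = 1
g(3) = mex{0} = 1
g(4) = mex{0,1} = 2
g(5) = mex{0,1} = 2
g(6) = mex{0,1,2} = 3
g(7) = mex{0,1,2} = 3
g(8) = mex{0,1,2,3} = 4
g(9) = mex{1,2,3} = 0
g(10) = mex{1,2,3,4} = 0
So g(10) = 0.
Stack C is a plain Nim stack of size 3, so its Grundy value is 3.
By the Sprague-Grundy theorem, the Grundy value of a sum of independent games is the XOR of the component values.
Combined value = 0 XOR 0 XOR 3 = 3.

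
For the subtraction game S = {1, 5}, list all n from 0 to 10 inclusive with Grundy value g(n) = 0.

0, 2, 4, 6, 8, 10

Compute g(0), g(1), … for moves {1, 5}:
k:     0  1  2  3  4  5  6  7  8  9 10
g(k):  0  1  0  1  0  1  0  1  0  1  0
The P-positions (g = 0) in 0..10 are 0, 2, 4, 6, 8, 10.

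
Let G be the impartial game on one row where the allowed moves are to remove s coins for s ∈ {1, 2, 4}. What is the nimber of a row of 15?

0

Grundy values for subtraction set {1, 2, 4}:
k:     0  1  2  3  4  5  6  7  8  9 10 11 12 13 14 15
g(k):  0  1  2  0  1  2  0  1  2  0  1  2  0  1  2  0
So g(15) = 0.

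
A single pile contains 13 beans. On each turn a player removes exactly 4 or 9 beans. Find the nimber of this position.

0

Grundy values for subtraction set {4, 9}:
k:     0  1  2  3  4  5  6  7  8  9 10 11 12 13
g(k):  0  0  0  0  1  1  1  1  0  2  2  2  1  0
So g(13) = 0.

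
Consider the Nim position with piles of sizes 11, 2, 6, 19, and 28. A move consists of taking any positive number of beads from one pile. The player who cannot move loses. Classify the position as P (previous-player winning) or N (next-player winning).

P-position

Compute the nim-sum pairwise:
11 ^ 2 = 9
9 ^ 6 = 15
15 ^ 19 = 28
28 ^ 28 = 0
The nim-sum is 0, so this is a P-position: the player to move is in a losing position under optimal play.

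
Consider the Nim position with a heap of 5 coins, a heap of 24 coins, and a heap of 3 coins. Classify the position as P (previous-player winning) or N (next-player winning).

N-position

In binary:
  00101  (5)
  11000  (24)
  00011  (3)
  -----
  11110  (30)
The nim-sum is 30 ≠ 0, so this is an N-position: the player to move can win.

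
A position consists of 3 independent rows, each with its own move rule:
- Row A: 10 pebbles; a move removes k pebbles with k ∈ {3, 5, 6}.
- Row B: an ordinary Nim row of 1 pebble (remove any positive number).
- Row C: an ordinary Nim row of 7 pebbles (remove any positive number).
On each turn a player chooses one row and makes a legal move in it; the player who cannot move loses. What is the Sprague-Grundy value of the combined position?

6

For row A, compute g(0), g(1), … with moves {3, 5, 6}:
g(0) = mex{} = 0
g(1) = mex{} = 0
g(2) = mex{} = 0
g(3) = mex{0} = 1
g(4) = mex{0} = 1
g(5) = mex{0} = 1
g(6) = mex{0,1} = 2
g(7) = mex{0,1} = 2
g(8) = mex{0,1} = 2
g(9) = mex{1,2} = 0
g(10) = mex{1,2} = 0
So g(10) = 0.
Row B is a plain Nim row of size 1, so its Grundy value is 1.
Row C is a plain Nim row of size 7, so its Grundy value is 7.
By the Sprague-Grundy theorem, the Grundy value of a sum of independent games is the XOR of the component values.
Combined value = 0 ⊕ 1 ⊕ 7 = 6.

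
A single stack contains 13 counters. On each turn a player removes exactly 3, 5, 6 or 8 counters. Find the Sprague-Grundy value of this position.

Build the Grundy sequence with g(k) = mex{g(k−s) : s ∈ {3, 5, 6, 8}, s ≤ k}:
k:     0  1  2  3  4  5  6  7  8  9 10 11 12 13
g(k):  0  0  0  1  1  1  2  2  2  3  3  0  0  0
So g(13) = 0.

0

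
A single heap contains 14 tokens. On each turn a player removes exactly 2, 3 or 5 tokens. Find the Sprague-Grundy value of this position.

0

Compute g(0), g(1), … for moves {2, 3, 5}:
g(0) = mex{} = 0
g(1) = mex{} = 0
g(2) = mex{0} = 1
g(3) = mex{0} = 1
g(4) = mex{0,1} = 2
g(5) = mex{0,1} = 2
g(6) = mex{0,1,2} = 3
g(7) = mex{1,2} = 0
g(8) = mex{1,2,3} = 0
g(9) = mex{0,2,3} = 1
g(10) = mex{0,2} = 1
g(11) = mex{0,1,3} = 2
g(12) = mex{0,1} = 2
g(13) = mex{0,1,2} = 3
g(14) = mex{1,2} = 0
So g(14) = 0.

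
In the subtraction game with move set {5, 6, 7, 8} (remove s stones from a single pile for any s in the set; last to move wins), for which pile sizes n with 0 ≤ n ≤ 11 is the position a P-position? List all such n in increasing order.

Build the Grundy sequence with g(k) = mex{g(k−s) : s ∈ {5, 6, 7, 8}, s ≤ k}:
g(0) = mex{} = 0
g(1) = mex{} = 0
g(2) = mex{} = 0
g(3) = mex{} = 0
g(4) = mex{} = 0
g(5) = mex{0} = 1
g(6) = mex{0} = 1
g(7) = mex{0} = 1
g(8) = mex{0} = 1
g(9) = mex{0} = 1
g(10) = mex{0,1} = 2
g(11) = mex{0,1} = 2
The P-positions (g = 0) in 0..11 are 0, 1, 2, 3, 4.

0, 1, 2, 3, 4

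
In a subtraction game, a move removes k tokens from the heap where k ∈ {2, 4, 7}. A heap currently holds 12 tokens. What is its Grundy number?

0

Grundy values for subtraction set {2, 4, 7}:
g(0) = mex{} = 0
g(1) = mex{} = 0
g(2) = mex{0} = 1
g(3) = mex{0} = 1
g(4) = mex{0,1} = 2
g(5) = mex{0,1} = 2
g(6) = mex{1,2} = 0
g(7) = mex{0,1,2} = 3
g(8) = mex{0,2} = 1
g(9) = mex{1,2,3} = 0
g(10) = mex{0,1} = 2
g(11) = mex{0,2,3} = 1
g(12) = mex{1,2} = 0
So g(12) = 0.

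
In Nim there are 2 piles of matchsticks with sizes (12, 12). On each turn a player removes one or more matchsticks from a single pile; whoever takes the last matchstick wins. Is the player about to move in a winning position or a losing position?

Compute the nim-sum pairwise:
12 ^ 12 = 0
The nim-sum is 0, so this is a P-position: the player to move is in a losing position under optimal play.

Losing position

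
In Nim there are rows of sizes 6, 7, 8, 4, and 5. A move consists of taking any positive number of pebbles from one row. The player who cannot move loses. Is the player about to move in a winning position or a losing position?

Winning position

Compute the nim-sum pairwise:
6 XOR 7 = 1
1 XOR 8 = 9
9 XOR 4 = 13
13 XOR 5 = 8
The nim-sum is 8 ≠ 0, so this is an N-position: the player to move can win.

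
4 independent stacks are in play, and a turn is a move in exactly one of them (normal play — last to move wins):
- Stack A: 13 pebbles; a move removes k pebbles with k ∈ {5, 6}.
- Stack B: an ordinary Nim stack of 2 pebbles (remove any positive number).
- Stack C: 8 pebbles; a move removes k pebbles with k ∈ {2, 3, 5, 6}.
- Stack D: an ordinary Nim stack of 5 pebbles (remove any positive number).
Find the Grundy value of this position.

Grundy values for stack A (subtraction set {5, 6}):
k:     0  1  2  3  4  5  6  7  8  9 10 11 12 13
g(k):  0  0  0  0  0  1  1  1  1  1  2  0  0  0
So g(13) = 0.
Stack B is a plain Nim stack of size 2, so its Grundy value is 2.
For stack C, compute g(0), g(1), … with moves {2, 3, 5, 6}:
k:     0  1  2  3  4  5  6  7  8
g(k):  0  0  1  1  2  2  3  3  0
So g(8) = 0.
Stack D is a plain Nim stack of size 5, so its Grundy value is 5.
The value of a disjunctive sum is the nim-sum of the parts.
Combined value = 0 XOR 2 XOR 0 XOR 5 = 7.

7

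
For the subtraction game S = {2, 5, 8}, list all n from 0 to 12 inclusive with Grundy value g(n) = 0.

Build the Grundy sequence with g(k) = mex{g(k−s) : s ∈ {2, 5, 8}, s ≤ k}:
g(0) = mex{} = 0
g(1) = mex{} = 0
g(2) = mex{0} = 1
g(3) = mex{0} = 1
g(4) = mex{1} = 0
g(5) = mex{0,1} = 2
g(6) = mex{0} = 1
g(7) = mex{1,2} = 0
g(8) = mex{0,1} = 2
g(9) = mex{0} = 1
g(10) = mex{1,2} = 0
g(11) = mex{1} = 0
g(12) = mex{0} = 1
The P-positions (g = 0) in 0..12 are 0, 1, 4, 7, 10, 11.

0, 1, 4, 7, 10, 11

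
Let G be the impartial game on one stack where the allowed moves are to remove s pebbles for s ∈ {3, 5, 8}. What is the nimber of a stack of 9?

Grundy values for subtraction set {3, 5, 8}:
g(0) = mex{} = 0
g(1) = mex{} = 0
g(2) = mex{} = 0
g(3) = mex{0} = 1
g(4) = mex{0} = 1
g(5) = mex{0} = 1
g(6) = mex{0,1} = 2
g(7) = mex{0,1} = 2
g(8) = mex{0,1} = 2
g(9) = mex{0,1,2} = 3
So g(9) = 3.

3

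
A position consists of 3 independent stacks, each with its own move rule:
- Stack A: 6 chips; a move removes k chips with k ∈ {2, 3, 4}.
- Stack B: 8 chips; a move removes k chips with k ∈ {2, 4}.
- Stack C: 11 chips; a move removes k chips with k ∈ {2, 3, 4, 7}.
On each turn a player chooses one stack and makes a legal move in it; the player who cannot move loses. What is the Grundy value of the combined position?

1

Grundy values for stack A (subtraction set {2, 3, 4}):
g(0) = mex{} = 0
g(1) = mex{} = 0
g(2) = mex{0} = 1
g(3) = mex{0} = 1
g(4) = mex{0,1} = 2
g(5) = mex{0,1} = 2
g(6) = mex{1,2} = 0
So g(6) = 0.
For stack B, compute g(0), g(1), … with moves {2, 4}:
g(0) = mex{} = 0
g(1) = mex{} = 0
g(2) = mex{0} = 1
g(3) = mex{0} = 1
g(4) = mex{0,1} = 2
g(5) = mex{0,1} = 2
g(6) = mex{1,2} = 0
g(7) = mex{1,2} = 0
g(8) = mex{0,2} = 1
So g(8) = 1.
For stack C, compute g(0), g(1), … with moves {2, 3, 4, 7}:
g(0) = mex{} = 0
g(1) = mex{} = 0
g(2) = mex{0} = 1
g(3) = mex{0} = 1
g(4) = mex{0,1} = 2
g(5) = mex{0,1} = 2
g(6) = mex{1,2} = 0
g(7) = mex{0,1,2} = 3
g(8) = mex{0,2} = 1
g(9) = mex{0,1,2,3} = 4
g(10) = mex{0,1,3} = 2
g(11) = mex{1,2,3,4} = 0
So g(11) = 0.
The value of a disjunctive sum is the nim-sum of the parts.
Combined value = 0 XOR 1 XOR 0 = 1.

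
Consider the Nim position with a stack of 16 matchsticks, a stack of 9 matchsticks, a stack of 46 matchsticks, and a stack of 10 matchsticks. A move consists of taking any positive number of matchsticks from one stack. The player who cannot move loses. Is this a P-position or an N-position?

N-position

Nim-sum: 16 XOR 9 XOR 46 XOR 10 = 61.
The nim-sum is 61 ≠ 0, so this is an N-position: the player to move can win.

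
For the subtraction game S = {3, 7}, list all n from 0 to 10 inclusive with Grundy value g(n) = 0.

0, 1, 2, 6, 10

Grundy values for subtraction set {3, 7}:
g(0) = mex{} = 0
g(1) = mex{} = 0
g(2) = mex{} = 0
g(3) = mex{0} = 1
g(4) = mex{0} = 1
g(5) = mex{0} = 1
g(6) = mex{1} = 0
g(7) = mex{0,1} = 2
g(8) = mex{0,1} = 2
g(9) = mex{0} = 1
g(10) = mex{1,2} = 0
The P-positions (g = 0) in 0..10 are 0, 1, 2, 6, 10.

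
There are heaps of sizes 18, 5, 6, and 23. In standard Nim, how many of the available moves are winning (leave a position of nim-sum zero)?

Nim-sum: 18 ^ 5 ^ 6 ^ 23 = 6.
The overall nim-sum is X = 6. A heap of size p has a winning move iff p XOR X < p (reduce it to p XOR X).
  18: 18 XOR 6 = 20 ≥ 18 — no move.
  5: 5 XOR 6 = 3 < 5 — winning move (to 3).
  6: 6 XOR 6 = 0 < 6 — winning move (to 0).
  23: 23 XOR 6 = 17 < 23 — winning move (to 17).
That gives 3 winning moves.

3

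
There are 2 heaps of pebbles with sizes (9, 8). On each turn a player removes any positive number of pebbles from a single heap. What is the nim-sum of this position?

1

Write each in binary and XOR column by column:
  1001  (9)
  1000  (8)
  ----
  0001  (1)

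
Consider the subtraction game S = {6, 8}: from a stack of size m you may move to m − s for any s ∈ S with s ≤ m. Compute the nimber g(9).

1

Build the Grundy sequence with g(k) = mex{g(k−s) : s ∈ {6, 8}, s ≤ k}:
k:     0  1  2  3  4  5  6  7  8  9
g(k):  0  0  0  0  0  0  1  1  1  1
So g(9) = 1.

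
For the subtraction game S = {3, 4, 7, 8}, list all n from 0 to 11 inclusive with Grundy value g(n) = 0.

0, 1, 2, 11

Build the Grundy sequence with g(k) = mex{g(k−s) : s ∈ {3, 4, 7, 8}, s ≤ k}:
g(0) = mex{} = 0
g(1) = mex{} = 0
g(2) = mex{} = 0
g(3) = mex{0} = 1
g(4) = mex{0} = 1
g(5) = mex{0} = 1
g(6) = mex{0,1} = 2
g(7) = mex{0,1} = 2
g(8) = mex{0,1} = 2
g(9) = mex{0,1,2} = 3
g(10) = mex{0,1,2} = 3
g(11) = mex{1,2} = 0
The P-positions (g = 0) in 0..11 are 0, 1, 2, 11.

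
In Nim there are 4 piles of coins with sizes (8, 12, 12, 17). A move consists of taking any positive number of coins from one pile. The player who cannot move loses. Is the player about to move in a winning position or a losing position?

Winning position

Compute the nim-sum pairwise:
8 ⊕ 12 = 4
4 ⊕ 12 = 8
8 ⊕ 17 = 25
The nim-sum is 25 ≠ 0, so this is an N-position: the player to move can win.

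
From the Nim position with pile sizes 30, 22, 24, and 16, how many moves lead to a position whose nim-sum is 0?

0

Compute the nim-sum pairwise:
30 ^ 22 = 8
8 ^ 24 = 16
16 ^ 16 = 0
The nim-sum is already 0, so every move leaves a nonzero nim-sum — there are no winning moves.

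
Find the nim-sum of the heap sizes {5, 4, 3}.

2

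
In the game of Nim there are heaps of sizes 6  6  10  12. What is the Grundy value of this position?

6

Nim-sum: 6 ^ 6 ^ 10 ^ 12 = 6.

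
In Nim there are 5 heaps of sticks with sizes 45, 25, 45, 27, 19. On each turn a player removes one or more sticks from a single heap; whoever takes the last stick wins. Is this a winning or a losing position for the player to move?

Write each in binary and XOR column by column:
  101101  (45)
  011001  (25)
  101101  (45)
  011011  (27)
  010011  (19)
  ------
  010001  (17)
The nim-sum is 17 ≠ 0, so this is an N-position: the player to move can win.

Winning position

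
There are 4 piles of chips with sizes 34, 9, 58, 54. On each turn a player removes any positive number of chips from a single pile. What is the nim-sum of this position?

39

Nim-sum: 34 XOR 9 XOR 58 XOR 54 = 39.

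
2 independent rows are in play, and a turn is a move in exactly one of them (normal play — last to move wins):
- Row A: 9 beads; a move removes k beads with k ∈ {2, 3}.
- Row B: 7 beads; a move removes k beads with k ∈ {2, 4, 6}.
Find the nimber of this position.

1

Build the Grundy sequence for row A with g(k) = mex{g(k−s) : s ∈ {2, 3}, s ≤ k}:
g(0) = mex{} = 0
g(1) = mex{} = 0
g(2) = mex{0} = 1
g(3) = mex{0} = 1
g(4) = mex{0,1} = 2
g(5) = mex{1} = 0
g(6) = mex{1,2} = 0
g(7) = mex{0,2} = 1
g(8) = mex{0} = 1
g(9) = mex{0,1} = 2
So g(9) = 2.
Build the Grundy sequence for row B with g(k) = mex{g(k−s) : s ∈ {2, 4, 6}, s ≤ k}:
k:     0  1  2  3  4  5  6  7
g(k):  0  0  1  1  2  2  3  3
So g(7) = 3.
The value of a disjunctive sum is the nim-sum of the parts.
Combined value = 2 XOR 3 = 1.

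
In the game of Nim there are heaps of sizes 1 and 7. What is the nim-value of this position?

6

Write each in binary and XOR column by column:
  001  (1)
  111  (7)
  ---
  110  (6)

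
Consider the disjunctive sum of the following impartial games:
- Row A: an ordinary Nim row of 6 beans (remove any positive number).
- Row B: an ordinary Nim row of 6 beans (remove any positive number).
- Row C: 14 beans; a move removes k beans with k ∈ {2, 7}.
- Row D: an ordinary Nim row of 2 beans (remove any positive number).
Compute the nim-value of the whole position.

Row A is a plain Nim row of size 6, so its Grundy value is 6.
Row B is a plain Nim row of size 6, so its Grundy value is 6.
For row C, compute g(0), g(1), … with moves {2, 7}:
g(0) = mex{} = 0
g(1) = mex{} = 0
g(2) = mex{0} = 1
g(3) = mex{0} = 1
g(4) = mex{1} = 0
g(5) = mex{1} = 0
g(6) = mex{0} = 1
g(7) = mex{0} = 1
g(8) = mex{0,1} = 2
g(9) = mex{1} = 0
g(10) = mex{1,2} = 0
g(11) = mex{0} = 1
g(12) = mex{0} = 1
g(13) = mex{1} = 0
g(14) = mex{1} = 0
So g(14) = 0.
Row D is a plain Nim row of size 2, so its Grundy value is 2.
The value of a disjunctive sum is the nim-sum of the parts.
Combined value = 6 ⊕ 6 ⊕ 0 ⊕ 2 = 2.

2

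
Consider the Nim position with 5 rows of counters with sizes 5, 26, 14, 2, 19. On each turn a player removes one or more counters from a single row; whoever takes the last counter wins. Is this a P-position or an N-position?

P-position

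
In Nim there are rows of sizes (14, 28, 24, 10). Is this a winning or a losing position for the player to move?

Nim-sum: 14 ⊕ 28 ⊕ 24 ⊕ 10 = 0.
The nim-sum is 0, so this is a P-position: the player to move is in a losing position under optimal play.

Losing position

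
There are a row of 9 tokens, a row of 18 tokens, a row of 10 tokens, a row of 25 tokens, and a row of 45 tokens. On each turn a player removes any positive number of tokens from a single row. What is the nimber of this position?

37

Nim-sum: 9 XOR 18 XOR 10 XOR 25 XOR 45 = 37.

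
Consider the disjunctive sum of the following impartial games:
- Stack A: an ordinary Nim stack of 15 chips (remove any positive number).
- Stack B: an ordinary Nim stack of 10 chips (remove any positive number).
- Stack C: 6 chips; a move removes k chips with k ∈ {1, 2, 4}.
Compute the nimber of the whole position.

5

Stack A is a plain Nim stack of size 15, so its Grundy value is 15.
Stack B is a plain Nim stack of size 10, so its Grundy value is 10.
Build the Grundy sequence for stack C with g(k) = mex{g(k−s) : s ∈ {1, 2, 4}, s ≤ k}:
k:     0  1  2  3  4  5  6
g(k):  0  1  2  0  1  2  0
So g(6) = 0.
By the Sprague-Grundy theorem, the Grundy value of a sum of independent games is the XOR of the component values.
Combined value = 15 XOR 10 XOR 0 = 5.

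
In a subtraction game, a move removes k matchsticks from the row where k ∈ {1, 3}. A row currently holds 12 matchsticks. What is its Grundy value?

Compute g(0), g(1), … for moves {1, 3}:
g(0) = mex{} = 0
g(1) = mex{0} = 1
g(2) = mex{1} = 0
g(3) = mex{0} = 1
g(4) = mex{1} = 0
g(5) = mex{0} = 1
g(6) = mex{1} = 0
g(7) = mex{0} = 1
g(8) = mex{1} = 0
g(9) = mex{0} = 1
g(10) = mex{1} = 0
g(11) = mex{0} = 1
g(12) = mex{1} = 0
So g(12) = 0.

0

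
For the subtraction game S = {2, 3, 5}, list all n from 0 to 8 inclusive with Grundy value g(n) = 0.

0, 1, 7, 8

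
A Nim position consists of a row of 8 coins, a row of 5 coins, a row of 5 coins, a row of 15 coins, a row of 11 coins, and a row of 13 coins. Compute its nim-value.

1

Compute the nim-sum pairwise:
8 ^ 5 = 13
13 ^ 5 = 8
8 ^ 15 = 7
7 ^ 11 = 12
12 ^ 13 = 1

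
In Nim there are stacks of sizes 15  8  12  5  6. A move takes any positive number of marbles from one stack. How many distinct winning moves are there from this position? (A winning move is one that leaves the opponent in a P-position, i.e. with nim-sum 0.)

3

Write each in binary and XOR column by column:
  1111  (15)
  1000  (8)
  1100  (12)
  0101  (5)
  0110  (6)
  ----
  1000  (8)
The overall nim-sum is X = 8. A stack of size p has a winning move iff p XOR X < p (reduce it to p XOR X).
  15: 15 XOR 8 = 7 < 15 — winning move (to 7).
  8: 8 XOR 8 = 0 < 8 — winning move (to 0).
  12: 12 XOR 8 = 4 < 12 — winning move (to 4).
  5: 5 XOR 8 = 13 ≥ 5 — no move.
  6: 6 XOR 8 = 14 ≥ 6 — no move.
That gives 3 winning moves.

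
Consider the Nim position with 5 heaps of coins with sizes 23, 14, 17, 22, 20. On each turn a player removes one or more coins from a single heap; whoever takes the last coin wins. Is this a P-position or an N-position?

N-position

Write each in binary and XOR column by column:
  10111  (23)
  01110  (14)
  10001  (17)
  10110  (22)
  10100  (20)
  -----
  01010  (10)
The nim-sum is 10 ≠ 0, so this is an N-position: the player to move can win.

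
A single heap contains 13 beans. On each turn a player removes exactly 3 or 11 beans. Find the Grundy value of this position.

2

Compute g(0), g(1), … for moves {3, 11}:
g(0) = mex{} = 0
g(1) = mex{} = 0
g(2) = mex{} = 0
g(3) = mex{0} = 1
g(4) = mex{0} = 1
g(5) = mex{0} = 1
g(6) = mex{1} = 0
g(7) = mex{1} = 0
g(8) = mex{1} = 0
g(9) = mex{0} = 1
g(10) = mex{0} = 1
g(11) = mex{0} = 1
g(12) = mex{0,1} = 2
g(13) = mex{0,1} = 2
So g(13) = 2.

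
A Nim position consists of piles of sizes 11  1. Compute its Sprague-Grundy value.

10

Compute the nim-sum pairwise:
11 ⊕ 1 = 10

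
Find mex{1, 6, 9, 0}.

The values 0, 1 are all present; 2 is the first non-negative integer missing from the set.

2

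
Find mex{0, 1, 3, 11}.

The values 0, 1 are all present; 2 is the first non-negative integer missing from the set.

2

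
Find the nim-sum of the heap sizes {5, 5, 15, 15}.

Nim-sum: 5 ⊕ 5 ⊕ 15 ⊕ 15 = 0.

0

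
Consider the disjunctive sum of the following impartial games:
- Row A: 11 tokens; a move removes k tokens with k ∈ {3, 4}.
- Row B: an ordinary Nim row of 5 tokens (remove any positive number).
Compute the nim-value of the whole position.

For row A, compute g(0), g(1), … with moves {3, 4}:
g(0) = mex{} = 0
g(1) = mex{} = 0
g(2) = mex{} = 0
g(3) = mex{0} = 1
g(4) = mex{0} = 1
g(5) = mex{0} = 1
g(6) = mex{0,1} = 2
g(7) = mex{1} = 0
g(8) = mex{1} = 0
g(9) = mex{1,2} = 0
g(10) = mex{0,2} = 1
g(11) = mex{0} = 1
So g(11) = 1.
Row B is a plain Nim row of size 5, so its Grundy value is 5.
By the Sprague-Grundy theorem, the Grundy value of a sum of independent games is the XOR of the component values.
Combined value = 1 ⊕ 5 = 4.

4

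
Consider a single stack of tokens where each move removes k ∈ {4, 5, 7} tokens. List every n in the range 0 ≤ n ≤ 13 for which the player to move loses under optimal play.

0, 1, 2, 3, 11, 12, 13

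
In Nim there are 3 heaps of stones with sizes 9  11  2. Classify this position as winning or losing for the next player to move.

Nim-sum: 9 ^ 11 ^ 2 = 0.
The nim-sum is 0, so this is a P-position: the player to move is in a losing position under optimal play.

Losing position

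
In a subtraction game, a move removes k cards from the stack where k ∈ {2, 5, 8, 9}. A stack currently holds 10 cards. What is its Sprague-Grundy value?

3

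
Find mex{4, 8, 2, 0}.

1

0 is in the set but 1 is not, so the mex is 1.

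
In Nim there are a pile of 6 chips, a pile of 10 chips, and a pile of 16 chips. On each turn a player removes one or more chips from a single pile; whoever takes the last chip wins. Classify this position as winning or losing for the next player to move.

Winning position

Write each in binary and XOR column by column:
  00110  (6)
  01010  (10)
  10000  (16)
  -----
  11100  (28)
The nim-sum is 28 ≠ 0, so this is an N-position: the player to move can win.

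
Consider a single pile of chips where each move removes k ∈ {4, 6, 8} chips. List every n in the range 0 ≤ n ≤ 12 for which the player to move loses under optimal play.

Compute g(0), g(1), … for moves {4, 6, 8}:
k:     0  1  2  3  4  5  6  7  8  9 10 11 12
g(k):  0  0  0  0  1  1  1  1  2  2  2  2  0
The P-positions (g = 0) in 0..12 are 0, 1, 2, 3, 12.

0, 1, 2, 3, 12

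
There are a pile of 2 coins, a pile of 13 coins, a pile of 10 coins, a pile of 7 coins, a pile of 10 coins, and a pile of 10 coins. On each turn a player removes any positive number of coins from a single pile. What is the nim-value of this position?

Nim-sum: 2 ⊕ 13 ⊕ 10 ⊕ 7 ⊕ 10 ⊕ 10 = 2.

2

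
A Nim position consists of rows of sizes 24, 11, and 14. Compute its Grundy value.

29

In binary:
  11000  (24)
  01011  (11)
  01110  (14)
  -----
  11101  (29)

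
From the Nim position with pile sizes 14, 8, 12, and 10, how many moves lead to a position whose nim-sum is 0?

0

Bitwise XOR of the heap sizes:
  1110  (14)
  1000  (8)
  1100  (12)
  1010  (10)
  ----
  0000  (0)
The nim-sum is already 0, so every move leaves a nonzero nim-sum — there are no winning moves.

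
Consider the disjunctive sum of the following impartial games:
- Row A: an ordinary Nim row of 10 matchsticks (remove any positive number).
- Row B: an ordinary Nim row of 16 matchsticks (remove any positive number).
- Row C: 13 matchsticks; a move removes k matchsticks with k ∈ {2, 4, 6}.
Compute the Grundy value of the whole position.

24

Row A is a plain Nim row of size 10, so its Grundy value is 10.
Row B is a plain Nim row of size 16, so its Grundy value is 16.
For row C, compute g(0), g(1), … with moves {2, 4, 6}:
k:     0  1  2  3  4  5  6  7  8  9 10 11 12 13
g(k):  0  0  1  1  2  2  3  3  0  0  1  1  2  2
So g(13) = 2.
The value of a disjunctive sum is the nim-sum of the parts.
Combined value = 10 ⊕ 16 ⊕ 2 = 24.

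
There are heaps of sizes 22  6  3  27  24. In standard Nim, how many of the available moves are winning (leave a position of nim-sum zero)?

3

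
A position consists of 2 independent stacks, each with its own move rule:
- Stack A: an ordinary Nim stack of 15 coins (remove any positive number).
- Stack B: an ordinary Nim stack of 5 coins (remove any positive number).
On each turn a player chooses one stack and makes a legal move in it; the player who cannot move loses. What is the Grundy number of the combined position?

10

Stack A is a plain Nim stack of size 15, so its Grundy value is 15.
Stack B is a plain Nim stack of size 5, so its Grundy value is 5.
The value of a disjunctive sum is the nim-sum of the parts.
Combined value = 15 XOR 5 = 10.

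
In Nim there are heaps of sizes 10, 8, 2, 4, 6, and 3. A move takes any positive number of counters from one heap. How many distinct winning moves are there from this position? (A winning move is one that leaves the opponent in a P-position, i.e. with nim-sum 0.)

1

Bitwise XOR of the heap sizes:
  1010  (10)
  1000  (8)
  0010  (2)
  0100  (4)
  0110  (6)
  0011  (3)
  ----
  0001  (1)
The overall nim-sum is X = 1. A heap of size p has a winning move iff p XOR X < p (reduce it to p XOR X).
  10: 10 XOR 1 = 11 ≥ 10 — no move.
  8: 8 XOR 1 = 9 ≥ 8 — no move.
  2: 2 XOR 1 = 3 ≥ 2 — no move.
  4: 4 XOR 1 = 5 ≥ 4 — no move.
  6: 6 XOR 1 = 7 ≥ 6 — no move.
  3: 3 XOR 1 = 2 < 3 — winning move (to 2).
That gives 1 winning move.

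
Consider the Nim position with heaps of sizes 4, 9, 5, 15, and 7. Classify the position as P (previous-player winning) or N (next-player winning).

P-position

Compute the nim-sum pairwise:
4 XOR 9 = 13
13 XOR 5 = 8
8 XOR 15 = 7
7 XOR 7 = 0
The nim-sum is 0, so this is a P-position: the player to move is in a losing position under optimal play.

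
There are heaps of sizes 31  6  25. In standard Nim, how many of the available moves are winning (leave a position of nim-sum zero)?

Compute the nim-sum pairwise:
31 ^ 6 = 25
25 ^ 25 = 0
The nim-sum is already 0, so every move leaves a nonzero nim-sum — there are no winning moves.

0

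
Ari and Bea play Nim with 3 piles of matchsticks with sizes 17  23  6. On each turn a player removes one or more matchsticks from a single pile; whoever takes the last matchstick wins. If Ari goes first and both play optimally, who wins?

In binary:
  10001  (17)
  10111  (23)
  00110  (6)
  -----
  00000  (0)
The nim-sum is 0, so this is a P-position: the player to move is in a losing position under optimal play; Ari is about to move from it and so loses — Bea wins.

Bea wins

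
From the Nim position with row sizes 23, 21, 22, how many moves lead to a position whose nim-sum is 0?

3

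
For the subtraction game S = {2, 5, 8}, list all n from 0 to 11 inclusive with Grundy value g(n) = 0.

0, 1, 4, 7, 10, 11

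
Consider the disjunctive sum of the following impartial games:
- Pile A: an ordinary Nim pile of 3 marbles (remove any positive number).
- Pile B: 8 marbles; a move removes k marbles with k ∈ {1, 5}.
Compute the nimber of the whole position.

3

Pile A is a plain Nim pile of size 3, so its Grundy value is 3.
Build the Grundy sequence for pile B with g(k) = mex{g(k−s) : s ∈ {1, 5}, s ≤ k}:
k:     0  1  2  3  4  5  6  7  8
g(k):  0  1  0  1  0  1  0  1  0
So g(8) = 0.
The value of a disjunctive sum is the nim-sum of the parts.
Combined value = 3 ⊕ 0 = 3.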